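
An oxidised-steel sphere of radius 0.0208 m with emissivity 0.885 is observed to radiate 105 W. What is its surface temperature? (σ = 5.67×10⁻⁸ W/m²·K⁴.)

A = 4πr² = 4π × (0.0208)² = 5.44×10^-3 m².
From P = εσAT⁴, T = (P / εσA)^(1/4) = (105 / (0.885 × 5.67×10⁻⁸ × 5.44×10^-3))^(1/4).
T = (3.85×10^11)^(1/4) = 788 K.

T ≈ 788 K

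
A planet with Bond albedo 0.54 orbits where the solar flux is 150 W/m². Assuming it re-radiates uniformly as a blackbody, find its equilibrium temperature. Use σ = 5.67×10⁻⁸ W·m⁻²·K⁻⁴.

T ≈ 132 K

Power absorbed = (1−a)S·πR²; power emitted = 4πR²σT⁴. Equating and cancelling πR²:
T = ((1−a)S / 4σ)^(1/4) = (69.0 / (4 × 5.67×10⁻⁸))^(1/4) = (3.04×10^8)^(1/4).
T = 132 K.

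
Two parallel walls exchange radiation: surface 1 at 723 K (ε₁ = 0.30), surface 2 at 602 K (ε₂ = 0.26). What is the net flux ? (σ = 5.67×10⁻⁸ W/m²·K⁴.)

q ≈ 1300 W/m²

For two large parallel gray plates, q = σ(T₁⁴ − T₂⁴) / (1/ε₁ + 1/ε₂ − 1).
1/ε₁ + 1/ε₂ − 1 = 1/0.30 + 1/0.26 − 1 = 6.179.
T₁⁴ − T₂⁴ = 2.73×10^11 − 1.31×10^11 = 1.42×10^11 K⁴.
q = 5.67×10⁻⁸ × 1.42×10^11 / 6.179 = 1300 W/m².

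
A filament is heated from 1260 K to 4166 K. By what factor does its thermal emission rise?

P ∝ T⁴, so the ratio is (4166/1260)⁴ = (3.306)⁴ = 120.

ratio ≈ 120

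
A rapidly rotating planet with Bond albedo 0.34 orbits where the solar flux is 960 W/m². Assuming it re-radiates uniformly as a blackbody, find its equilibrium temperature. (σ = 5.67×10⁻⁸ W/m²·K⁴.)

T ≈ 230 K

Power absorbed = (1−a)S·πR²; power emitted = 4πR²σT⁴. Equating and cancelling πR²:
T = ((1−a)S / 4σ)^(1/4) = (634 / (4 × 5.67×10⁻⁸))^(1/4) = (2.79×10^9)^(1/4).
T = 230 K.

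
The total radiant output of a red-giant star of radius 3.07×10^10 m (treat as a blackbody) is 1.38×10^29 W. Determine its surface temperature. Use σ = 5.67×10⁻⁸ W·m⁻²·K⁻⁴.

A = 4πr² = 4π × (3.07×10^10)² = 1.18×10^22 m².
From P = σAT⁴, T = (P / σA)^(1/4) = (1.38×10^29 / (5.67×10⁻⁸ × 1.18×10^22))^(1/4).
T = (2.05×10^14)^(1/4) = 3790 K.

T ≈ 3790 K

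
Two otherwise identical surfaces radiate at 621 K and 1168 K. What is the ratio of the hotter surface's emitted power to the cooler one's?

ratio ≈ 12.5

P ∝ T⁴, so the ratio is (1168/621)⁴ = (1.881)⁴ = 12.5.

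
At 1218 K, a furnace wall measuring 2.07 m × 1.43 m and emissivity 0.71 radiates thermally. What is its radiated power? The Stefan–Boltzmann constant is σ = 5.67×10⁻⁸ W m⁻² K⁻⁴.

P ≈ 2.62×10^5 W

A = 2.07 × 1.43 = 2.96 m².
P = εσAT⁴ = 0.71 × 5.67×10⁻⁸ × 2.96 × (1218)⁴ = 0.71 × 5.67×10⁻⁸ × 2.96 × 2.20×10^12.
P = 2.62×10^5 W.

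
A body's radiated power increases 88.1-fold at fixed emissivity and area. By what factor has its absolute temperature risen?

P ∝ T⁴ ⇒ T ∝ P^(1/4), so T scales by (88.1)^(1/4) = 3.06.

factor ≈ 3.06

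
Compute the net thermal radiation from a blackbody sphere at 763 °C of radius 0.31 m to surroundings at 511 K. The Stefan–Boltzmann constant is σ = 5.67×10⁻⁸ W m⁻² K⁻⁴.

A = 4πr² = 4π × (0.31)² = 1.21 m².
Convert: 763 °C = 1036 K.
Q = σA(T⁴ − T_s⁴). T⁴ − T_s⁴ = (1036)⁴ − (511)⁴ = 1.15×10^12 − 6.82×10^10 = 1.08×10^12 K⁴.
Q = 5.67×10⁻⁸ × 1.21 × 1.08×10^12 = 74200 W.

Q ≈ 74200 W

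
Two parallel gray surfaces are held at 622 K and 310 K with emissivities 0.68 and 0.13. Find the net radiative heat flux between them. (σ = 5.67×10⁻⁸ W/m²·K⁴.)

For two large parallel gray plates, q = σ(T₁⁴ − T₂⁴) / (1/ε₁ + 1/ε₂ − 1).
1/ε₁ + 1/ε₂ − 1 = 1/0.68 + 1/0.13 − 1 = 8.163.
T₁⁴ − T₂⁴ = 1.50×10^11 − 9.24×10^9 = 1.40×10^11 K⁴.
q = 5.67×10⁻⁸ × 1.40×10^11 / 8.163 = 976 W/m².

q ≈ 976 W/m²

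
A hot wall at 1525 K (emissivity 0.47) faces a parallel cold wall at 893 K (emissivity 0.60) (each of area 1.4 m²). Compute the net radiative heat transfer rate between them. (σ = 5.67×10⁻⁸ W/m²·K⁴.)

Q ≈ 1.36×10^5 W

For two large parallel gray plates, q = σ(T₁⁴ − T₂⁴) / (1/ε₁ + 1/ε₂ − 1).
1/ε₁ + 1/ε₂ − 1 = 1/0.47 + 1/0.60 − 1 = 2.794.
T₁⁴ − T₂⁴ = 5.41×10^12 − 6.36×10^11 = 4.77×10^12 K⁴.
q = 5.67×10⁻⁸ × 4.77×10^12 / 2.794 = 96800 W/m².
Q = q·A = 96800 × 1.4 = 1.36×10^5 W.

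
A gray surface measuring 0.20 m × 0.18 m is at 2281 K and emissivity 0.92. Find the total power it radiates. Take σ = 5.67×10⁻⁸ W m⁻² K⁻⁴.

A = 0.20 × 0.18 = 0.0360 m².
Stefan–Boltzmann: P = εσAT⁴ = 0.92 × 5.67×10⁻⁸ × 0.0360 × (2281)⁴ = 0.92 × 5.67×10⁻⁸ × 0.0360 × 2.71×10^13.
P = 50800 W.

P ≈ 50800 W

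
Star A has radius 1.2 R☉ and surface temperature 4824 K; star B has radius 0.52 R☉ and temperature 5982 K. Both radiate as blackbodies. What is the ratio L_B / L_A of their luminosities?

L_B/L_A ≈ 0.444

L = 4πR²σT⁴ ∝ R²T⁴, so L_B/L_A = (0.52/1.2)² × (5982/4824)⁴ = 0.188 × 2.36 = 0.444.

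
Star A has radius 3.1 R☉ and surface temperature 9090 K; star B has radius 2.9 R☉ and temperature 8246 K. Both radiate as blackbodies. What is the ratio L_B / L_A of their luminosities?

L = 4πR²σT⁴ ∝ R²T⁴, so L_B/L_A = (2.9/3.1)² × (8246/9090)⁴ = 0.875 × 0.677 = 0.593.

L_B/L_A ≈ 0.593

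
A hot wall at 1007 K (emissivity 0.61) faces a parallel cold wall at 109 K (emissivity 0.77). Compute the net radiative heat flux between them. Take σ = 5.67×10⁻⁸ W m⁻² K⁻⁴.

For two large parallel gray plates, q = σ(T₁⁴ − T₂⁴) / (1/ε₁ + 1/ε₂ − 1).
1/ε₁ + 1/ε₂ − 1 = 1/0.61 + 1/0.77 − 1 = 1.938.
T₁⁴ − T₂⁴ = 1.03×10^12 − 1.41×10^8 = 1.03×10^12 K⁴.
q = 5.67×10⁻⁸ × 1.03×10^12 / 1.938 = 30100 W/m².

q ≈ 30100 W/m²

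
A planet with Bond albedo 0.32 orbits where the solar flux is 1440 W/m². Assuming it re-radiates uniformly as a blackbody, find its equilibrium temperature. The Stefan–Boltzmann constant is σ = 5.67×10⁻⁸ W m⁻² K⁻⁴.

Power absorbed = (1−a)S·πR²; power emitted = 4πR²σT⁴. Equating and cancelling πR²:
T = ((1−a)S / 4σ)^(1/4) = (979 / (4 × 5.67×10⁻⁸))^(1/4) = (4.32×10^9)^(1/4).
T = 256 K.

T ≈ 256 K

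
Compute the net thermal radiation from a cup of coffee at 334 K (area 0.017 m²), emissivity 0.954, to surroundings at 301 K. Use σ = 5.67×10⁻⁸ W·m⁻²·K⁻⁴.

Q = εσA(T⁴ − T_s⁴). T⁴ − T_s⁴ = (334)⁴ − (301)⁴ = 1.24×10^10 − 8.21×10^9 = 4.24×10^9 K⁴.
Q = 0.954 × 5.67×10⁻⁸ × 0.0170 × 4.24×10^9 = 3.90 W.

Q ≈ 3.90 W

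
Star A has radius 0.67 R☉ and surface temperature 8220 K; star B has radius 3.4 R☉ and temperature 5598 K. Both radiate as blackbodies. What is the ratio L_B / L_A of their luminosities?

L_B/L_A ≈ 5.54

L = 4πR²σT⁴ ∝ R²T⁴, so L_B/L_A = (3.4/0.67)² × (5598/8220)⁴ = 25.8 × 0.215 = 5.54.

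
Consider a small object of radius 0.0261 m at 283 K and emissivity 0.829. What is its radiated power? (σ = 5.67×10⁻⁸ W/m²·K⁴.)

P ≈ 2.58 W

A = 4πr² = 4π × (0.0261)² = 8.56×10^-3 m².
Stefan–Boltzmann: P = εσAT⁴ = 0.829 × 5.67×10⁻⁸ × 8.56×10^-3 × (283)⁴ = 0.829 × 5.67×10⁻⁸ × 8.56×10^-3 × 6.41×10^9.
P = 2.58 W.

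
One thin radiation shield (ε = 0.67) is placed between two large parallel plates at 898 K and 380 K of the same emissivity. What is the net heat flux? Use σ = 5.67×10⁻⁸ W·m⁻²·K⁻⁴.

Each of the 2 gaps contributes resistance (2/ε − 1) = 2/0.67 − 1 = 1.985; total = 3.970.
q = σ(T₁⁴ − T₂⁴) / 3.970 = 5.67×10⁻⁸ × 6.29×10^11 / 3.970 = 8990 W/m².

q ≈ 8990 W/m²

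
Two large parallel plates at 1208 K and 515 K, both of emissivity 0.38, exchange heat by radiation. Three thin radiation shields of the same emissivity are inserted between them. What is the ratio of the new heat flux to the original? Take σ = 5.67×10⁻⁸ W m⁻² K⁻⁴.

With N identical shields there are N+1 = 4 gaps in series, each with the same radiative resistance, so the flux falls to 1/(N+1) of its unshielded value.

ratio ≈ 0.250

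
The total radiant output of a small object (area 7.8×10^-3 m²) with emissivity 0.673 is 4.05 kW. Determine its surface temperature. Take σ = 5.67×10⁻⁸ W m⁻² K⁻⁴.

From P = εσAT⁴, T = (P / εσA)^(1/4) = (4050 / (0.673 × 5.67×10⁻⁸ × 7.80×10^-3))^(1/4).
T = (1.36×10^13)^(1/4) = 1920 K.

T ≈ 1920 K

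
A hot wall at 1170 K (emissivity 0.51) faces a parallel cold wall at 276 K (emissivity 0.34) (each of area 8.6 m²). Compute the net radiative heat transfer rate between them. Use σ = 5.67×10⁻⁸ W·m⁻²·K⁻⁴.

For two large parallel gray plates, q = σ(T₁⁴ − T₂⁴) / (1/ε₁ + 1/ε₂ − 1).
1/ε₁ + 1/ε₂ − 1 = 1/0.51 + 1/0.34 − 1 = 3.902.
T₁⁴ − T₂⁴ = 1.87×10^12 − 5.80×10^9 = 1.87×10^12 K⁴.
q = 5.67×10⁻⁸ × 1.87×10^12 / 3.902 = 27100 W/m².
Q = q·A = 27100 × 8.6 = 2.33×10^5 W.

Q ≈ 2.33×10^5 W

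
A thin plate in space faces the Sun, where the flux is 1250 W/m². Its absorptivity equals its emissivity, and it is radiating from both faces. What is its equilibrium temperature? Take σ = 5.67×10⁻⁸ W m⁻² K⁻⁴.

Absorbed flux αS = emitted flux 2εσT⁴ per unit area; with α = ε this gives T = (S/2σ)^(1/4).
T = (1250 / (2 × 5.67×10⁻⁸))^(1/4) = (1.10×10^10)^(1/4).
T = 324 K.

T ≈ 324 K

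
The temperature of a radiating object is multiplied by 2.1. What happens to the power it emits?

P ∝ T⁴, so the power scales as (2.1)⁴ = 19.4.

factor ≈ 19.4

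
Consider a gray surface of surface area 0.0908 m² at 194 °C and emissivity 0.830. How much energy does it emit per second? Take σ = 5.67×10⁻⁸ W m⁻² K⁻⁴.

P ≈ 203 W

194 °C = 467 K.
P = εσAT⁴ = 0.830 × 5.67×10⁻⁸ × 0.0908 × (467)⁴ = 0.830 × 5.67×10⁻⁸ × 0.0908 × 4.76×10^10.
P = 203 W.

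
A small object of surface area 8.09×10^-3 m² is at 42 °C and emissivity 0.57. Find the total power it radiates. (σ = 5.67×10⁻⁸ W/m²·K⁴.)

P ≈ 2.57 W

42 °C = 315 K.
Stefan–Boltzmann: P = εσAT⁴ = 0.57 × 5.67×10⁻⁸ × 8.09×10^-3 × (315)⁴ = 0.57 × 5.67×10⁻⁸ × 8.09×10^-3 × 9.85×10^9.
P = 2.57 W.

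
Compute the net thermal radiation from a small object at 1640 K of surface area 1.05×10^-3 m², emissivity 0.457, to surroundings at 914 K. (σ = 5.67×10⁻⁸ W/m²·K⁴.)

Q = εσA(T⁴ − T_s⁴). T⁴ − T_s⁴ = (1640)⁴ − (914)⁴ = 7.23×10^12 − 6.98×10^11 = 6.54×10^12 K⁴.
Q = 0.457 × 5.67×10⁻⁸ × 1.05×10^-3 × 6.54×10^12 = 178 W.

Q ≈ 178 W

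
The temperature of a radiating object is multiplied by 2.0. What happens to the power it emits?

factor ≈ 16.0

P ∝ T⁴, so the power scales as (2.0)⁴ = 16.0.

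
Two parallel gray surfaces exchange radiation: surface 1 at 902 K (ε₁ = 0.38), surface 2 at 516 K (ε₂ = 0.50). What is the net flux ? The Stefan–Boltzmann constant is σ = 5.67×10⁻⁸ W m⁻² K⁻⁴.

q ≈ 9230 W/m²

For two large parallel gray plates, q = σ(T₁⁴ − T₂⁴) / (1/ε₁ + 1/ε₂ − 1).
1/ε₁ + 1/ε₂ − 1 = 1/0.38 + 1/0.50 − 1 = 3.632.
T₁⁴ − T₂⁴ = 6.62×10^11 − 7.09×10^10 = 5.91×10^11 K⁴.
q = 5.67×10⁻⁸ × 5.91×10^11 / 3.632 = 9230 W/m².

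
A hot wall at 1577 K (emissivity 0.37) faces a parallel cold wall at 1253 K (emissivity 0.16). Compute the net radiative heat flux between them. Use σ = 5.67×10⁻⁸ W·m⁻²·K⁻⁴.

For two large parallel gray plates, q = σ(T₁⁴ − T₂⁴) / (1/ε₁ + 1/ε₂ − 1).
1/ε₁ + 1/ε₂ − 1 = 1/0.37 + 1/0.16 − 1 = 7.953.
T₁⁴ − T₂⁴ = 6.18×10^12 − 2.46×10^12 = 3.72×10^12 K⁴.
q = 5.67×10⁻⁸ × 3.72×10^12 / 7.953 = 26500 W/m².

q ≈ 26500 W/m²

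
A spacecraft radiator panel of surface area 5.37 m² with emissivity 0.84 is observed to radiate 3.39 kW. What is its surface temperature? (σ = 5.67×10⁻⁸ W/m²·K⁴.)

T ≈ 339 K

From P = εσAT⁴, T = (P / εσA)^(1/4) = (3390 / (0.84 × 5.67×10⁻⁸ × 5.37))^(1/4).
T = (1.33×10^10)^(1/4) = 339 K.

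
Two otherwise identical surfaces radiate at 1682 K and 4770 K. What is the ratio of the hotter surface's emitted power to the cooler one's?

ratio ≈ 64.7

P ∝ T⁴, so the ratio is (4770/1682)⁴ = (2.836)⁴ = 64.7.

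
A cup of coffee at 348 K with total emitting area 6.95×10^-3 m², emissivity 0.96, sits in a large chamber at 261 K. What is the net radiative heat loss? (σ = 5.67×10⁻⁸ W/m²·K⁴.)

Q ≈ 3.79 W

Q = εσA(T⁴ − T_s⁴). T⁴ − T_s⁴ = (348)⁴ − (261)⁴ = 1.47×10^10 − 4.64×10^9 = 1.00×10^10 K⁴.
Q = 0.96 × 5.67×10⁻⁸ × 6.95×10^-3 × 1.00×10^10 = 3.79 W.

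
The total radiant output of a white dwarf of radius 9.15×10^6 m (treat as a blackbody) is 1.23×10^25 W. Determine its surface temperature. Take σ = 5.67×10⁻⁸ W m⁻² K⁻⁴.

T ≈ 21300 K

A = 4πr² = 4π × (9.15×10^6)² = 1.05×10^15 m².
From P = σAT⁴, T = (P / σA)^(1/4) = (1.23×10^25 / (5.67×10⁻⁸ × 1.05×10^15))^(1/4).
T = (2.06×10^17)^(1/4) = 21300 K.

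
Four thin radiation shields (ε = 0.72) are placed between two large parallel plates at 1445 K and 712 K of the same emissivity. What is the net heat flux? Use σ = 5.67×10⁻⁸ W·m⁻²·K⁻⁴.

Each of the 5 gaps contributes resistance (2/ε − 1) = 2/0.72 − 1 = 1.778; total = 8.889.
q = σ(T₁⁴ − T₂⁴) / 8.889 = 5.67×10⁻⁸ × 4.10×10^12 / 8.889 = 26200 W/m².

q ≈ 26200 W/m²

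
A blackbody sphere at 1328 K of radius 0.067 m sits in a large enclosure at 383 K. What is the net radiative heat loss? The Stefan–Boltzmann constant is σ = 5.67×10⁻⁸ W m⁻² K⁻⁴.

Q ≈ 9880 W

A = 4πr² = 4π × (0.067)² = 0.0564 m².
Q = σA(T⁴ − T_s⁴). T⁴ − T_s⁴ = (1328)⁴ − (383)⁴ = 3.11×10^12 − 2.15×10^10 = 3.09×10^12 K⁴.
Q = 5.67×10⁻⁸ × 0.0564 × 3.09×10^12 = 9880 W.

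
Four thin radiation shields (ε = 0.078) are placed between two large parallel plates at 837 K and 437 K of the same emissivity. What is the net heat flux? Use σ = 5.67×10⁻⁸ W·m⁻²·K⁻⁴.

q ≈ 209 W/m²

Each of the 5 gaps contributes resistance (2/ε − 1) = 2/0.078 − 1 = 24.64; total = 123.2.
q = σ(T₁⁴ − T₂⁴) / 123.2 = 5.67×10⁻⁸ × 4.54×10^11 / 123.2 = 209 W/m².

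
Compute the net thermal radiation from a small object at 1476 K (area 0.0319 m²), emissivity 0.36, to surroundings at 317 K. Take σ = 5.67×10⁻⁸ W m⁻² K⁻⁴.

Q ≈ 3080 W

Q = εσA(T⁴ − T_s⁴). T⁴ − T_s⁴ = (1476)⁴ − (317)⁴ = 4.75×10^12 − 1.01×10^10 = 4.74×10^12 K⁴.
Q = 0.36 × 5.67×10⁻⁸ × 0.0319 × 4.74×10^12 = 3080 W.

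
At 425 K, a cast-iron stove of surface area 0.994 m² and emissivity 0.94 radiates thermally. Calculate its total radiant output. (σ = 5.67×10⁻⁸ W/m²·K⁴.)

P ≈ 1730 W

Stefan–Boltzmann: P = εσAT⁴ = 0.94 × 5.67×10⁻⁸ × 0.994 × (425)⁴ = 0.94 × 5.67×10⁻⁸ × 0.994 × 3.26×10^10.
P = 1730 W.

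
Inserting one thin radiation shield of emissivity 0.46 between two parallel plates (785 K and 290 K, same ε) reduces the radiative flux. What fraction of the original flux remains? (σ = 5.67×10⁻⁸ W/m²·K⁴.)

With N identical shields there are N+1 = 2 gaps in series, each with the same radiative resistance, so the flux falls to 1/(N+1) of its unshielded value.

ratio ≈ 0.500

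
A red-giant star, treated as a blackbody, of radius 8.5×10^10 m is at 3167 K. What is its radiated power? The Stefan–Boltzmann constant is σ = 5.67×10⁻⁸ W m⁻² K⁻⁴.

A = 4πr² = 4π × (8.5×10^10)² = 9.08×10^22 m².
P = σAT⁴ = 5.67×10⁻⁸ × 9.08×10^22 × (3167)⁴ = 5.67×10⁻⁸ × 9.08×10^22 × 1.01×10^14.
P = 5.18×10^29 W.

P ≈ 5.18×10^29 W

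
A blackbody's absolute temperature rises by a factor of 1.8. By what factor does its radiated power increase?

P ∝ T⁴, so the power scales as (1.8)⁴ = 10.5.

factor ≈ 10.5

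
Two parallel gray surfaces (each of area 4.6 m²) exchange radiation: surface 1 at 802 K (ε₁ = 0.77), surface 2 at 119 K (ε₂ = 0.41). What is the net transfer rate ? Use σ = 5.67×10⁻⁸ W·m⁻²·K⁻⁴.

For two large parallel gray plates, q = σ(T₁⁴ − T₂⁴) / (1/ε₁ + 1/ε₂ − 1).
1/ε₁ + 1/ε₂ − 1 = 1/0.77 + 1/0.41 − 1 = 2.738.
T₁⁴ − T₂⁴ = 4.14×10^11 − 2.01×10^8 = 4.14×10^11 K⁴.
q = 5.67×10⁻⁸ × 4.14×10^11 / 2.738 = 8560 W/m².
Q = q·A = 8560 × 4.6 = 39400 W.

Q ≈ 39400 W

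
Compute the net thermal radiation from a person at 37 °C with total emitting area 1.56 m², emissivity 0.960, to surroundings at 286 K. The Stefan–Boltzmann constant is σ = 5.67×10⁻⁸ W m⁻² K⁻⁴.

Convert: 37 °C = 310 K.
Q = εσA(T⁴ − T_s⁴). T⁴ − T_s⁴ = (310)⁴ − (286)⁴ = 9.24×10^9 − 6.69×10^9 = 2.54×10^9 K⁴.
Q = 0.960 × 5.67×10⁻⁸ × 1.56 × 2.54×10^9 = 216 W.

Q ≈ 216 W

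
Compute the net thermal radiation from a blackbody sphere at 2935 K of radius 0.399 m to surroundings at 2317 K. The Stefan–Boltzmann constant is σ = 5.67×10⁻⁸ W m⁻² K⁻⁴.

Q ≈ 5.15×10^6 W

A = 4πr² = 4π × (0.399)² = 2.00 m².
Q = σA(T⁴ − T_s⁴). T⁴ − T_s⁴ = (2935)⁴ − (2317)⁴ = 7.42×10^13 − 2.88×10^13 = 4.54×10^13 K⁴.
Q = 5.67×10⁻⁸ × 2.00 × 4.54×10^13 = 5.15×10^6 W.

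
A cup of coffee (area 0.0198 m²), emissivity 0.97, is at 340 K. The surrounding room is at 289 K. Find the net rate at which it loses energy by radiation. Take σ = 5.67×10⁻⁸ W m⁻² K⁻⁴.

Q ≈ 6.96 W

Q = εσA(T⁴ − T_s⁴). T⁴ − T_s⁴ = (340)⁴ − (289)⁴ = 1.34×10^10 − 6.98×10^9 = 6.39×10^9 K⁴.
Q = 0.97 × 5.67×10⁻⁸ × 0.0198 × 6.39×10^9 = 6.96 W.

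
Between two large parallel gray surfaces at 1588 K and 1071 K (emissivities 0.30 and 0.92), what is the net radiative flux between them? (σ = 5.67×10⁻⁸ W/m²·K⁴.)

q ≈ 83600 W/m²

For two large parallel gray plates, q = σ(T₁⁴ − T₂⁴) / (1/ε₁ + 1/ε₂ − 1).
1/ε₁ + 1/ε₂ − 1 = 1/0.30 + 1/0.92 − 1 = 3.420.
T₁⁴ − T₂⁴ = 6.36×10^12 − 1.32×10^12 = 5.04×10^12 K⁴.
q = 5.67×10⁻⁸ × 5.04×10^12 / 3.420 = 83600 W/m².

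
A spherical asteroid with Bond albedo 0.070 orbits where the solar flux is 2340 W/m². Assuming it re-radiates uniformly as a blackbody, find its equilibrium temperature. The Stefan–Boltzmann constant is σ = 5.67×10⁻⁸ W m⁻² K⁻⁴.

Power absorbed = (1−a)S·πR²; power emitted = 4πR²σT⁴. Equating and cancelling πR²:
T = ((1−a)S / 4σ)^(1/4) = (2180 / (4 × 5.67×10⁻⁸))^(1/4) = (9.60×10^9)^(1/4).
T = 313 K.

T ≈ 313 K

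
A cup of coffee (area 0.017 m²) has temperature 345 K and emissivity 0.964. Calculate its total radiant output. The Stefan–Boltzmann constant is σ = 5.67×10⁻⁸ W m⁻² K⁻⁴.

P ≈ 13.2 W

P = εσAT⁴ = 0.964 × 5.67×10⁻⁸ × 0.0170 × (345)⁴ = 0.964 × 5.67×10⁻⁸ × 0.0170 × 1.42×10^10.
P = 13.2 W.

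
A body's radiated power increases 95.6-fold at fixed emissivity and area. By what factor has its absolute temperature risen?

P ∝ T⁴ ⇒ T ∝ P^(1/4), so T scales by (95.6)^(1/4) = 3.13.

factor ≈ 3.13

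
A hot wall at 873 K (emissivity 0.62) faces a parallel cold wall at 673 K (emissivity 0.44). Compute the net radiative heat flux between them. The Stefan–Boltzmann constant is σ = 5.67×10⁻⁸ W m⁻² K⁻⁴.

For two large parallel gray plates, q = σ(T₁⁴ − T₂⁴) / (1/ε₁ + 1/ε₂ − 1).
1/ε₁ + 1/ε₂ − 1 = 1/0.62 + 1/0.44 − 1 = 2.886.
T₁⁴ − T₂⁴ = 5.81×10^11 − 2.05×10^11 = 3.76×10^11 K⁴.
q = 5.67×10⁻⁸ × 3.76×10^11 / 2.886 = 7380 W/m².

q ≈ 7380 W/m²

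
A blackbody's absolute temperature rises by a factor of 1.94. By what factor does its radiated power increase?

P ∝ T⁴, so the power scales as (1.94)⁴ = 14.2.

factor ≈ 14.2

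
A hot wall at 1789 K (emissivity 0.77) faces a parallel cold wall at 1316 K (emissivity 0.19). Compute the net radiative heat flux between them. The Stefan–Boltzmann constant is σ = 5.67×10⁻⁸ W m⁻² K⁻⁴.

For two large parallel gray plates, q = σ(T₁⁴ − T₂⁴) / (1/ε₁ + 1/ε₂ − 1).
1/ε₁ + 1/ε₂ − 1 = 1/0.77 + 1/0.19 − 1 = 5.562.
T₁⁴ − T₂⁴ = 1.02×10^13 − 3.00×10^12 = 7.24×10^12 K⁴.
q = 5.67×10⁻⁸ × 7.24×10^12 / 5.562 = 73800 W/m².

q ≈ 73800 W/m²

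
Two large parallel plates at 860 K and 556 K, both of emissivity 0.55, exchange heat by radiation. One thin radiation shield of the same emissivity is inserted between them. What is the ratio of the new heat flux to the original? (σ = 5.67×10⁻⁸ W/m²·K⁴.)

With N identical shields there are N+1 = 2 gaps in series, each with the same radiative resistance, so the flux falls to 1/(N+1) of its unshielded value.

ratio ≈ 0.500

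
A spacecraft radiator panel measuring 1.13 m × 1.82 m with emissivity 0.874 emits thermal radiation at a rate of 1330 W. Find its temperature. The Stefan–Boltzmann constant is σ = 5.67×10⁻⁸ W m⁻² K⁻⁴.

T ≈ 338 K

A = 1.13 × 1.82 = 2.06 m².
From P = εσAT⁴, T = (P / εσA)^(1/4) = (1330 / (0.874 × 5.67×10⁻⁸ × 2.06))^(1/4).
T = (1.30×10^10)^(1/4) = 338 K.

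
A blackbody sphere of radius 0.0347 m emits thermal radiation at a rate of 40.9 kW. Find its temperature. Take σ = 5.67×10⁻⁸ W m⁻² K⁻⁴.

T ≈ 2630 K

A = 4πr² = 4π × (0.0347)² = 0.0151 m².
From P = σAT⁴, T = (P / σA)^(1/4) = (40900 / (5.67×10⁻⁸ × 0.0151))^(1/4).
T = (4.77×10^13)^(1/4) = 2630 K.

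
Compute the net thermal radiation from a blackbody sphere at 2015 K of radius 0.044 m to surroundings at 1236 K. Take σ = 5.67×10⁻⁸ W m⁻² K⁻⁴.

A = 4πr² = 4π × (0.044)² = 0.0243 m².
Q = σA(T⁴ − T_s⁴). T⁴ − T_s⁴ = (2015)⁴ − (1236)⁴ = 1.65×10^13 − 2.33×10^12 = 1.42×10^13 K⁴.
Q = 5.67×10⁻⁸ × 0.0243 × 1.42×10^13 = 19500 W.

Q ≈ 19500 W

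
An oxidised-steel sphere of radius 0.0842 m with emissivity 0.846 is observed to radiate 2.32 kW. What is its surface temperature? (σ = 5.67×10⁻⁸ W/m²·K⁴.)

A = 4πr² = 4π × (0.0842)² = 0.0891 m².
From P = εσAT⁴, T = (P / εσA)^(1/4) = (2320 / (0.846 × 5.67×10⁻⁸ × 0.0891))^(1/4).
T = (5.43×10^11)^(1/4) = 858 K.

T ≈ 858 K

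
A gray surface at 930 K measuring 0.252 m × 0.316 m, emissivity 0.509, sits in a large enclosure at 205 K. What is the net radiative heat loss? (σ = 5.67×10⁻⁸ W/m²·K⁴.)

Q ≈ 1720 W

A = 0.252 × 0.316 = 0.0796 m².
Q = εσA(T⁴ − T_s⁴). T⁴ − T_s⁴ = (930)⁴ − (205)⁴ = 7.48×10^11 − 1.77×10^9 = 7.46×10^11 K⁴.
Q = 0.509 × 5.67×10⁻⁸ × 0.0796 × 7.46×10^11 = 1720 W.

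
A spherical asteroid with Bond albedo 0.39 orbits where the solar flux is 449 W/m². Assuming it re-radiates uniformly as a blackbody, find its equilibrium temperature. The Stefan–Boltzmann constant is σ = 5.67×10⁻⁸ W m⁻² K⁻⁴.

T ≈ 186 K

Power absorbed = (1−a)S·πR²; power emitted = 4πR²σT⁴. Equating and cancelling πR²:
T = ((1−a)S / 4σ)^(1/4) = (274 / (4 × 5.67×10⁻⁸))^(1/4) = (1.21×10^9)^(1/4).
T = 186 K.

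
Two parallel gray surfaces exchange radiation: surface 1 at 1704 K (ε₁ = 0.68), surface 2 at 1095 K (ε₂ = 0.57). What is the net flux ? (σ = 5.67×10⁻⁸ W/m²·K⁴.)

q ≈ 1.78×10^5 W/m²

For two large parallel gray plates, q = σ(T₁⁴ − T₂⁴) / (1/ε₁ + 1/ε₂ − 1).
1/ε₁ + 1/ε₂ − 1 = 1/0.68 + 1/0.57 − 1 = 2.225.
T₁⁴ − T₂⁴ = 8.43×10^12 − 1.44×10^12 = 6.99×10^12 K⁴.
q = 5.67×10⁻⁸ × 6.99×10^12 / 2.225 = 1.78×10^5 W/m².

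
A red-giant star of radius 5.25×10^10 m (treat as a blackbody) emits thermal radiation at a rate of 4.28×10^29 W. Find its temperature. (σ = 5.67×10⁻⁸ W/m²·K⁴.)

A = 4πr² = 4π × (5.25×10^10)² = 3.46×10^22 m².
From P = σAT⁴, T = (P / σA)^(1/4) = (4.28×10^29 / (5.67×10⁻⁸ × 3.46×10^22))^(1/4).
T = (2.18×10^14)^(1/4) = 3840 K.

T ≈ 3840 K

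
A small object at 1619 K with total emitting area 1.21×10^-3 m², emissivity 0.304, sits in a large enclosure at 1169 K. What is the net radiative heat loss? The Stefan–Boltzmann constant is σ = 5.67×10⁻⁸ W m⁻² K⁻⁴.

Q = εσA(T⁴ − T_s⁴). T⁴ − T_s⁴ = (1619)⁴ − (1169)⁴ = 6.87×10^12 − 1.87×10^12 = 5.00×10^12 K⁴.
Q = 0.304 × 5.67×10⁻⁸ × 1.21×10^-3 × 5.00×10^12 = 104 W.

Q ≈ 104 W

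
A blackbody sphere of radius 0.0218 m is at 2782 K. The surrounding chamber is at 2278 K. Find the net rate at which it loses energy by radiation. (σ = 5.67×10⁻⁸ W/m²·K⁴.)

A = 4πr² = 4π × (0.0218)² = 5.97×10^-3 m².
Q = σA(T⁴ − T_s⁴). T⁴ − T_s⁴ = (2782)⁴ − (2278)⁴ = 5.99×10^13 − 2.69×10^13 = 3.30×10^13 K⁴.
Q = 5.67×10⁻⁸ × 5.97×10^-3 × 3.30×10^13 = 11200 W.

Q ≈ 11200 W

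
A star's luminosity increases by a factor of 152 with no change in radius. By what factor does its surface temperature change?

P ∝ T⁴ ⇒ T ∝ P^(1/4), so T scales by (152)^(1/4) = 3.51.

factor ≈ 3.51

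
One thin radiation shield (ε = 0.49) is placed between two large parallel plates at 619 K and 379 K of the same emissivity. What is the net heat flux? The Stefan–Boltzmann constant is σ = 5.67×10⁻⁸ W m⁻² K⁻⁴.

q ≈ 1160 W/m²

Each of the 2 gaps contributes resistance (2/ε − 1) = 2/0.49 − 1 = 3.082; total = 6.163.
q = σ(T₁⁴ − T₂⁴) / 6.163 = 5.67×10⁻⁸ × 1.26×10^11 / 6.163 = 1160 W/m².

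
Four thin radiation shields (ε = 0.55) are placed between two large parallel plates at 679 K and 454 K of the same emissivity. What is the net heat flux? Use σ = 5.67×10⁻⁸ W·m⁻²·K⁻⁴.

Each of the 5 gaps contributes resistance (2/ε − 1) = 2/0.55 − 1 = 2.636; total = 13.18.
q = σ(T₁⁴ − T₂⁴) / 13.18 = 5.67×10⁻⁸ × 1.70×10^11 / 13.18 = 732 W/m².

q ≈ 732 W/m²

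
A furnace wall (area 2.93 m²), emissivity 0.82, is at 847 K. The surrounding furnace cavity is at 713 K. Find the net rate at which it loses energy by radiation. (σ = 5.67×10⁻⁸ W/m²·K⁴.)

Q = εσA(T⁴ − T_s⁴). T⁴ − T_s⁴ = (847)⁴ − (713)⁴ = 5.15×10^11 − 2.58×10^11 = 2.56×10^11 K⁴.
Q = 0.82 × 5.67×10⁻⁸ × 2.93 × 2.56×10^11 = 34900 W.

Q ≈ 34900 W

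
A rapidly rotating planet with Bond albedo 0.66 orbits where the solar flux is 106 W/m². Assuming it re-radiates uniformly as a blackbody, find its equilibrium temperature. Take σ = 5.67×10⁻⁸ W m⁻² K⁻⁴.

T ≈ 112 K

Power absorbed = (1−a)S·πR²; power emitted = 4πR²σT⁴. Equating and cancelling πR²:
T = ((1−a)S / 4σ)^(1/4) = (36.0 / (4 × 5.67×10⁻⁸))^(1/4) = (1.59×10^8)^(1/4).
T = 112 K.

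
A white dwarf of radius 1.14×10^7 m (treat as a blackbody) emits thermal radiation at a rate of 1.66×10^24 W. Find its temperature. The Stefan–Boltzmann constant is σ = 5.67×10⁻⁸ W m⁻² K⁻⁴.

A = 4πr² = 4π × (1.14×10^7)² = 1.63×10^15 m².
From P = σAT⁴, T = (P / σA)^(1/4) = (1.66×10^24 / (5.67×10⁻⁸ × 1.63×10^15))^(1/4).
T = (1.79×10^16)^(1/4) = 11600 K.

T ≈ 11600 K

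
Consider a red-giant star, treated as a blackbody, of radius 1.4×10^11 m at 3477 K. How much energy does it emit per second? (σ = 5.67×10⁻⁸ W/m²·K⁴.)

A = 4πr² = 4π × (1.4×10^11)² = 2.46×10^23 m².
P = σAT⁴ = 5.67×10⁻⁸ × 2.46×10^23 × (3477)⁴ = 5.67×10⁻⁸ × 2.46×10^23 × 1.46×10^14.
P = 2.04×10^30 W.

P ≈ 2.04×10^30 W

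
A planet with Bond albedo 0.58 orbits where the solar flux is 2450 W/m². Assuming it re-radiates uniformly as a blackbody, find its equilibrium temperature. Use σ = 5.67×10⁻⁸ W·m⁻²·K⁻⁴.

T ≈ 260 K

Power absorbed = (1−a)S·πR²; power emitted = 4πR²σT⁴. Equating and cancelling πR²:
T = ((1−a)S / 4σ)^(1/4) = (1030 / (4 × 5.67×10⁻⁸))^(1/4) = (4.54×10^9)^(1/4).
T = 260 K.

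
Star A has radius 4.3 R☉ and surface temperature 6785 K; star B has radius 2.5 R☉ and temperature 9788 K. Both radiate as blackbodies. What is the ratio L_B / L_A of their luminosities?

L_B/L_A ≈ 1.46

L = 4πR²σT⁴ ∝ R²T⁴, so L_B/L_A = (2.5/4.3)² × (9788/6785)⁴ = 0.338 × 4.33 = 1.46.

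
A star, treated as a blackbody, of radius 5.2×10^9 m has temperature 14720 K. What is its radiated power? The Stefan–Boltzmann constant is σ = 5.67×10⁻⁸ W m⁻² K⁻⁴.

A = 4πr² = 4π × (5.2×10^9)² = 3.40×10^20 m².
P = σAT⁴ = 5.67×10⁻⁸ × 3.40×10^20 × (14720)⁴ = 5.67×10⁻⁸ × 3.40×10^20 × 4.69×10^16.
P = 9.05×10^29 W.

P ≈ 9.05×10^29 W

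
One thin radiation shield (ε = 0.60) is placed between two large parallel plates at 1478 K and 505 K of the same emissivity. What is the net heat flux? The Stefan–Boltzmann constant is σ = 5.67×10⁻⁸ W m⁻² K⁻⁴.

Each of the 2 gaps contributes resistance (2/ε − 1) = 2/0.60 − 1 = 2.333; total = 4.667.
q = σ(T₁⁴ − T₂⁴) / 4.667 = 5.67×10⁻⁸ × 4.71×10^12 / 4.667 = 57200 W/m².

q ≈ 57200 W/m²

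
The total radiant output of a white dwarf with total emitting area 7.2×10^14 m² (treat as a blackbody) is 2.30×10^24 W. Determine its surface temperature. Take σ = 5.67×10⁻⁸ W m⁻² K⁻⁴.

From P = σAT⁴, T = (P / σA)^(1/4) = (2.30×10^24 / (5.67×10⁻⁸ × 7.20×10^14))^(1/4).
T = (5.63×10^16)^(1/4) = 15400 K.

T ≈ 15400 K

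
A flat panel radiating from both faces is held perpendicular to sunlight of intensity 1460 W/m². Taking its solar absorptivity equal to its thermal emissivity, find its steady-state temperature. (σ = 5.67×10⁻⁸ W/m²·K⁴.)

Absorbed flux αS = emitted flux 2εσT⁴ per unit area; with α = ε this gives T = (S/2σ)^(1/4).
T = (1460 / (2 × 5.67×10⁻⁸))^(1/4) = (1.29×10^10)^(1/4).
T = 337 K.

T ≈ 337 K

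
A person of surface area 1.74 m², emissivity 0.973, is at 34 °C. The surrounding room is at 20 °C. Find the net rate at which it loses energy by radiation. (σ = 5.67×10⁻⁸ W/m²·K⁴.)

Convert: 34 °C = 307 K; 20 °C = 293 K.
Q = εσA(T⁴ − T_s⁴). T⁴ − T_s⁴ = (307)⁴ − (293)⁴ = 8.88×10^9 − 7.37×10^9 = 1.51×10^9 K⁴.
Q = 0.973 × 5.67×10⁻⁸ × 1.74 × 1.51×10^9 = 145 W.

Q ≈ 145 W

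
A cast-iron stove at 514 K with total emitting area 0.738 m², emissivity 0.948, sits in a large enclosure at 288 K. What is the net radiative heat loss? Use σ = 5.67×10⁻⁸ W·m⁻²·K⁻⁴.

Q = εσA(T⁴ − T_s⁴). T⁴ − T_s⁴ = (514)⁴ − (288)⁴ = 6.98×10^10 − 6.88×10^9 = 6.29×10^10 K⁴.
Q = 0.948 × 5.67×10⁻⁸ × 0.738 × 6.29×10^10 = 2500 W.

Q ≈ 2500 W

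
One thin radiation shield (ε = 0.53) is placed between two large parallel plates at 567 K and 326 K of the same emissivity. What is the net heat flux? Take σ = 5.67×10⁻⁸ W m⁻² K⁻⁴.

q ≈ 941 W/m²

Each of the 2 gaps contributes resistance (2/ε − 1) = 2/0.53 − 1 = 2.774; total = 5.547.
q = σ(T₁⁴ − T₂⁴) / 5.547 = 5.67×10⁻⁸ × 9.21×10^10 / 5.547 = 941 W/m².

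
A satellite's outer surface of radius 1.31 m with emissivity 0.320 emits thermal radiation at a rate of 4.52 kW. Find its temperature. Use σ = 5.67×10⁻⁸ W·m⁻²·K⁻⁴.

A = 4πr² = 4π × (1.31)² = 21.6 m².
From P = εσAT⁴, T = (P / εσA)^(1/4) = (4520 / (0.320 × 5.67×10⁻⁸ × 21.6))^(1/4).
T = (1.16×10^10)^(1/4) = 328 K.

T ≈ 328 K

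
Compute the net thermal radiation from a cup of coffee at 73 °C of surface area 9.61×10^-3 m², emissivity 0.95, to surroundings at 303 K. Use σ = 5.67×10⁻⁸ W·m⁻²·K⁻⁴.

Convert: 73 °C = 346 K.
Q = εσA(T⁴ − T_s⁴). T⁴ − T_s⁴ = (346)⁴ − (303)⁴ = 1.43×10^10 − 8.43×10^9 = 5.90×10^9 K⁴.
Q = 0.95 × 5.67×10⁻⁸ × 9.61×10^-3 × 5.90×10^9 = 3.06 W.

Q ≈ 3.06 W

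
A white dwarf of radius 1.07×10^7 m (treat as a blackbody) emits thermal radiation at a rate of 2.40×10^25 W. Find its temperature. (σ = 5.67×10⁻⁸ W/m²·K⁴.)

T ≈ 23300 K

A = 4πr² = 4π × (1.07×10^7)² = 1.44×10^15 m².
From P = σAT⁴, T = (P / σA)^(1/4) = (2.40×10^25 / (5.67×10⁻⁸ × 1.44×10^15))^(1/4).
T = (2.94×10^17)^(1/4) = 23300 K.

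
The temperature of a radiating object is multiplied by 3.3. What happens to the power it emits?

P ∝ T⁴, so the power scales as (3.3)⁴ = 119.

factor ≈ 119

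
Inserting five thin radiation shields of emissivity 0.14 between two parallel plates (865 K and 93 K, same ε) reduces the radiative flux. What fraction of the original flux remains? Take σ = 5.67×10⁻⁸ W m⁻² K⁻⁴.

ratio ≈ 0.167

With N identical shields there are N+1 = 6 gaps in series, each with the same radiative resistance, so the flux falls to 1/(N+1) of its unshielded value.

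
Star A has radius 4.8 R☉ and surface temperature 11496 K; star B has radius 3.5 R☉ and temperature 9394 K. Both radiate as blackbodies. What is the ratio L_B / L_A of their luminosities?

L_B/L_A ≈ 0.237

L = 4πR²σT⁴ ∝ R²T⁴, so L_B/L_A = (3.5/4.8)² × (9394/11496)⁴ = 0.532 × 0.446 = 0.237.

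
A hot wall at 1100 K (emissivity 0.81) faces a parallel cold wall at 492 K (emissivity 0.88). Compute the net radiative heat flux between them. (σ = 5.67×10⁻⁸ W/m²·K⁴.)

For two large parallel gray plates, q = σ(T₁⁴ − T₂⁴) / (1/ε₁ + 1/ε₂ − 1).
1/ε₁ + 1/ε₂ − 1 = 1/0.81 + 1/0.88 − 1 = 1.371.
T₁⁴ − T₂⁴ = 1.46×10^12 − 5.86×10^10 = 1.41×10^12 K⁴.
q = 5.67×10⁻⁸ × 1.41×10^12 / 1.371 = 58100 W/m².

q ≈ 58100 W/m²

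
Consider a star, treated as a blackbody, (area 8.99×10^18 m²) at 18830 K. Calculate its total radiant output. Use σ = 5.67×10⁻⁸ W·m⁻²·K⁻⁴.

P ≈ 6.41×10^28 W

P = σAT⁴ = 5.67×10⁻⁸ × 8.99×10^18 × (18830)⁴ = 5.67×10⁻⁸ × 8.99×10^18 × 1.26×10^17.
P = 6.41×10^28 W.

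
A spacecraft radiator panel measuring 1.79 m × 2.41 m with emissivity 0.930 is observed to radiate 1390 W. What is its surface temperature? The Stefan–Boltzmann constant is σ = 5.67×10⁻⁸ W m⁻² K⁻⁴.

A = 1.79 × 2.41 = 4.31 m².
From P = εσAT⁴, T = (P / εσA)^(1/4) = (1390 / (0.930 × 5.67×10⁻⁸ × 4.31))^(1/4).
T = (6.11×10^9)^(1/4) = 280 K.

T ≈ 280 K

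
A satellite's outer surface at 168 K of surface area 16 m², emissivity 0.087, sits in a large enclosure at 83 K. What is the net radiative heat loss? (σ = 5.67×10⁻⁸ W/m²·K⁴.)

Q ≈ 59.1 W

Q = εσA(T⁴ − T_s⁴). T⁴ − T_s⁴ = (168)⁴ − (83)⁴ = 7.97×10^8 − 4.75×10^7 = 7.49×10^8 K⁴.
Q = 0.087 × 5.67×10⁻⁸ × 16.0 × 7.49×10^8 = 59.1 W.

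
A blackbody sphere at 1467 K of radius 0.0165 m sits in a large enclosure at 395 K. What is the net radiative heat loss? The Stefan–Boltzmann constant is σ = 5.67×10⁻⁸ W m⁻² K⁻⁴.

Q ≈ 894 W

A = 4πr² = 4π × (0.0165)² = 3.42×10^-3 m².
Q = σA(T⁴ − T_s⁴). T⁴ − T_s⁴ = (1467)⁴ − (395)⁴ = 4.63×10^12 − 2.43×10^10 = 4.61×10^12 K⁴.
Q = 5.67×10⁻⁸ × 3.42×10^-3 × 4.61×10^12 = 894 W.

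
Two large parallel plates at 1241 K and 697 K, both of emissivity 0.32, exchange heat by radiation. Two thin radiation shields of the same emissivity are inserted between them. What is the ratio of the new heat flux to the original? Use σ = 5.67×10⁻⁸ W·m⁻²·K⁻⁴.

With N identical shields there are N+1 = 3 gaps in series, each with the same radiative resistance, so the flux falls to 1/(N+1) of its unshielded value.

ratio ≈ 0.333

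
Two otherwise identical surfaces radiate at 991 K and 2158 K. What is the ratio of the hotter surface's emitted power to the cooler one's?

P ∝ T⁴, so the ratio is (2158/991)⁴ = (2.178)⁴ = 22.5.

ratio ≈ 22.5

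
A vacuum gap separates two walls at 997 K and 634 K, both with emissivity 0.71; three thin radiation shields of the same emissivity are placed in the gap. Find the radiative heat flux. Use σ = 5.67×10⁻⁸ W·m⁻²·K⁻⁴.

q ≈ 6450 W/m²

Each of the 4 gaps contributes resistance (2/ε − 1) = 2/0.71 − 1 = 1.817; total = 7.268.
q = σ(T₁⁴ − T₂⁴) / 7.268 = 5.67×10⁻⁸ × 8.26×10^11 / 7.268 = 6450 W/m².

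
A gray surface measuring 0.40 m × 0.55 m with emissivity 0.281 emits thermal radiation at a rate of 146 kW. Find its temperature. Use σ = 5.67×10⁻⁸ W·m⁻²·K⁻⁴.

T ≈ 2540 K

A = 0.40 × 0.55 = 0.220 m².
From P = εσAT⁴, T = (P / εσA)^(1/4) = (1.46×10^5 / (0.281 × 5.67×10⁻⁸ × 0.220))^(1/4).
T = (4.17×10^13)^(1/4) = 2540 K.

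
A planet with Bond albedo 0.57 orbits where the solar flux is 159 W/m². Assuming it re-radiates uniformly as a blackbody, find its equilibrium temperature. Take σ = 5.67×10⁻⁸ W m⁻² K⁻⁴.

Power absorbed = (1−a)S·πR²; power emitted = 4πR²σT⁴. Equating and cancelling πR²:
T = ((1−a)S / 4σ)^(1/4) = (68.4 / (4 × 5.67×10⁻⁸))^(1/4) = (3.01×10^8)^(1/4).
T = 132 K.

T ≈ 132 K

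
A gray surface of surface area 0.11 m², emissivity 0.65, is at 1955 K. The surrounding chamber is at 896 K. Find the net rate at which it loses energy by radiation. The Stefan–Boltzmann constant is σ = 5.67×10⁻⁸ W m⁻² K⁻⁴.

Q = εσA(T⁴ − T_s⁴). T⁴ − T_s⁴ = (1955)⁴ − (896)⁴ = 1.46×10^13 − 6.45×10^11 = 1.40×10^13 K⁴.
Q = 0.65 × 5.67×10⁻⁸ × 0.110 × 1.40×10^13 = 56600 W.

Q ≈ 56600 W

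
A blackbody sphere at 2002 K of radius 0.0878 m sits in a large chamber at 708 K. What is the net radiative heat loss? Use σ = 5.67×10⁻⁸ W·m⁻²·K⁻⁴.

A = 4πr² = 4π × (0.0878)² = 0.0969 m².
Q = σA(T⁴ − T_s⁴). T⁴ − T_s⁴ = (2002)⁴ − (708)⁴ = 1.61×10^13 − 2.51×10^11 = 1.58×10^13 K⁴.
Q = 5.67×10⁻⁸ × 0.0969 × 1.58×10^13 = 86900 W.

Q ≈ 86900 W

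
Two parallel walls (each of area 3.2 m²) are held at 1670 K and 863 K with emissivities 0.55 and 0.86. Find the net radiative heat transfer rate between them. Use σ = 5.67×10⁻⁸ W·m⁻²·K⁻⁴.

For two large parallel gray plates, q = σ(T₁⁴ − T₂⁴) / (1/ε₁ + 1/ε₂ − 1).
1/ε₁ + 1/ε₂ − 1 = 1/0.55 + 1/0.86 − 1 = 1.981.
T₁⁴ − T₂⁴ = 7.78×10^12 − 5.55×10^11 = 7.22×10^12 K⁴.
q = 5.67×10⁻⁸ × 7.22×10^12 / 1.981 = 2.07×10^5 W/m².
Q = q·A = 2.07×10^5 × 3.2 = 6.62×10^5 W.

Q ≈ 6.62×10^5 W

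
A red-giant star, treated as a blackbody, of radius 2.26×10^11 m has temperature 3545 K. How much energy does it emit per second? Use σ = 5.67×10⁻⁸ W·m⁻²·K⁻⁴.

P ≈ 5.75×10^30 W

A = 4πr² = 4π × (2.26×10^11)² = 6.42×10^23 m².
P = σAT⁴ = 5.67×10⁻⁸ × 6.42×10^23 × (3545)⁴ = 5.67×10⁻⁸ × 6.42×10^23 × 1.58×10^14.
P = 5.75×10^30 W.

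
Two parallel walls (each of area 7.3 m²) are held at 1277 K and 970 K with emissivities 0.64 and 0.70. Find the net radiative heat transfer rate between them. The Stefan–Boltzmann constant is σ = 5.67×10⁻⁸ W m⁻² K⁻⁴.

Q ≈ 3.69×10^5 W

For two large parallel gray plates, q = σ(T₁⁴ − T₂⁴) / (1/ε₁ + 1/ε₂ − 1).
1/ε₁ + 1/ε₂ − 1 = 1/0.64 + 1/0.70 − 1 = 1.991.
T₁⁴ − T₂⁴ = 2.66×10^12 − 8.85×10^11 = 1.77×10^12 K⁴.
q = 5.67×10⁻⁸ × 1.77×10^12 / 1.991 = 50500 W/m².
Q = q·A = 50500 × 7.3 = 3.69×10^5 W.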